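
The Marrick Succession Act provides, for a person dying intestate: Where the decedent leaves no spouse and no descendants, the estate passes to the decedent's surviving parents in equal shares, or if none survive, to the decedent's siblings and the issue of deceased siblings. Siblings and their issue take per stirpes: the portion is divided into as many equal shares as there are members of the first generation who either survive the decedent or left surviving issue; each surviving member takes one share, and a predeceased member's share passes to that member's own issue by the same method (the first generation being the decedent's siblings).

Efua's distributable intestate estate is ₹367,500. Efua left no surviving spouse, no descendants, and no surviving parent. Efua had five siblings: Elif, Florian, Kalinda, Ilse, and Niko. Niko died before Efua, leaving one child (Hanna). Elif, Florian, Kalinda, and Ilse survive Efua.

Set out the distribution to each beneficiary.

The entire ₹367,500 passes to the siblings and their issue.
That amount (₹367,500) is divided into 5 shares of ₹73,500: Elif, Florian, Kalinda, and Ilse each take ₹73,500; Niko's ₹73,500 share passes to Niko's issue.
Niko's share (₹73,500) passes entirely to Hanna.

Elif: ₹73,500; Florian: ₹73,500; Kalinda: ₹73,500; Ilse: ₹73,500; Hanna: ₹73,500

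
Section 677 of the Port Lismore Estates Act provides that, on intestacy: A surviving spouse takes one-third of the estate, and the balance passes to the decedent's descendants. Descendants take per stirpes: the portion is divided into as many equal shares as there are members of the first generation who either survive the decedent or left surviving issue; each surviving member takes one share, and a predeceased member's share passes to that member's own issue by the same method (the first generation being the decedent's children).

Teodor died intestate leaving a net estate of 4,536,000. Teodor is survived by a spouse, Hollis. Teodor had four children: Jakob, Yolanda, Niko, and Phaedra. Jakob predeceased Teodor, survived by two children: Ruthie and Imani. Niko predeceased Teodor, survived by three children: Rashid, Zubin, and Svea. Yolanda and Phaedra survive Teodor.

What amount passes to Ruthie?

Ruthie receives 378,000.

Hollis takes one-third of 4,536,000 = 1,512,000. The remaining 3,024,000 passes to the descendants.
The descendants' portion (3,024,000) is divided into 4 shares of 756,000: Yolanda and Phaedra each take 756,000; Jakob's 756,000 share passes to Jakob's issue; Niko's 756,000 share passes to Niko's issue.
Jakob's share (756,000) is divided into 2 shares of 378,000: Ruthie and Imani each take 378,000.
Niko's share (756,000) is divided into 3 shares of 252,000: Rashid, Zubin, and Svea each take 252,000.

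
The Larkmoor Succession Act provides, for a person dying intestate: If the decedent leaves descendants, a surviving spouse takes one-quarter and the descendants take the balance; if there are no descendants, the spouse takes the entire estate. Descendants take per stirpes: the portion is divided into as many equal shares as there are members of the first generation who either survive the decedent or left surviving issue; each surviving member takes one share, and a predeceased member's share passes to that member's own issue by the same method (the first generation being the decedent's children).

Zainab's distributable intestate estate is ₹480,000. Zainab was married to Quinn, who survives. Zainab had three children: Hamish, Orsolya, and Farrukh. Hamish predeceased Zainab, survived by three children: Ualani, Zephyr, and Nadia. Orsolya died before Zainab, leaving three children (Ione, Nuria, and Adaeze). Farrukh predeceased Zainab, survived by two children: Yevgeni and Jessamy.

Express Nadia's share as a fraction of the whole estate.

Quinn takes one-quarter of ₹480,000 = ₹120,000. The remaining ₹360,000 passes to the descendants.
The descendants' portion (₹360,000) is divided into 3 shares of ₹120,000: Hamish's ₹120,000 share passes to Hamish's issue; Orsolya's ₹120,000 share passes to Orsolya's issue; Farrukh's ₹120,000 share passes to Farrukh's issue.
Hamish's share (₹120,000) is divided into 3 shares of ₹40,000: Ualani, Zephyr, and Nadia each take ₹40,000.
Orsolya's share (₹120,000) is divided into 3 shares of ₹40,000: Ione, Nuria, and Adaeze each take ₹40,000.
Farrukh's share (₹120,000) is divided into 2 shares of ₹60,000: Yevgeni and Jessamy each take ₹60,000.

Nadia receives 1/12 of the estate.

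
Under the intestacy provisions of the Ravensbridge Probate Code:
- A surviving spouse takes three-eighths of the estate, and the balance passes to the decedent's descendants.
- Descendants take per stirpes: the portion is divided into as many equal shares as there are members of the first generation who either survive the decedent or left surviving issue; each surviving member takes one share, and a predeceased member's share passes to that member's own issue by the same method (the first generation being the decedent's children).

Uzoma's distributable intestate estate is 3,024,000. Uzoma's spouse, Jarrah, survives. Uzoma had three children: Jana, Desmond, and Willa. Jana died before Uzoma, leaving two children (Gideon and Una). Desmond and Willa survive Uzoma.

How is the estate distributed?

Jarrah takes three-eighths of 3,024,000 = 1,134,000. The remaining 1,890,000 passes to the descendants.
The descendants' portion (1,890,000) is divided into 3 shares of 630,000: Desmond and Willa each take 630,000; Jana's 630,000 share passes to Jana's issue.
Jana's share (630,000) is divided into 2 shares of 315,000: Gideon and Una each take 315,000.

Jarrah: 1,134,000; Gideon: 315,000; Una: 315,000; Desmond: 630,000; Willa: 630,000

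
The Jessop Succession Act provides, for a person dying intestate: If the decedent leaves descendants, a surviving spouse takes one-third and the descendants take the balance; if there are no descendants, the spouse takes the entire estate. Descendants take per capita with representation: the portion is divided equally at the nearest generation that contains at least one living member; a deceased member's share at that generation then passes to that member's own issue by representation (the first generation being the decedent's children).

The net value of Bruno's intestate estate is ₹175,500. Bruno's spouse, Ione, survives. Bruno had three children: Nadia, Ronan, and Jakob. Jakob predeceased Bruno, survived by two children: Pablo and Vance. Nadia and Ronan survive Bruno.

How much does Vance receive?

Vance receives ₹19,500.

Ione takes one-third of ₹175,500 = ₹58,500. The remaining ₹117,000 passes to the descendants.
The descendants' portion (₹117,000) is divided into 3 shares of ₹39,000: Nadia and Ronan each take ₹39,000; Jakob's ₹39,000 share passes to Jakob's issue.
Jakob's share (₹39,000) is divided into 2 shares of ₹19,500: Pablo and Vance each take ₹19,500.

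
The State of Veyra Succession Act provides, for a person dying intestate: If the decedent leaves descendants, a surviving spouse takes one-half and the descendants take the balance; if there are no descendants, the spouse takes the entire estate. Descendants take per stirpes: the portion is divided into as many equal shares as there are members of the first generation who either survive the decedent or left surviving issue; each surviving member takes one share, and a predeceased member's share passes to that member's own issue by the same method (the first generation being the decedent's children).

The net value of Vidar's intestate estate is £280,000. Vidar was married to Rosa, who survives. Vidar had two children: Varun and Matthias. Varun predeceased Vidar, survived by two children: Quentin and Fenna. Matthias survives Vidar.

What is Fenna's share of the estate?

Fenna receives £35,000.

Rosa takes one-half of £280,000 = £140,000. The remaining £140,000 passes to the descendants.
The descendants' portion (£140,000) is divided into 2 shares of £70,000: Matthias takes £70,000; Varun's £70,000 share passes to Varun's issue.
Varun's share (£70,000) is divided into 2 shares of £35,000: Quentin and Fenna each take £35,000.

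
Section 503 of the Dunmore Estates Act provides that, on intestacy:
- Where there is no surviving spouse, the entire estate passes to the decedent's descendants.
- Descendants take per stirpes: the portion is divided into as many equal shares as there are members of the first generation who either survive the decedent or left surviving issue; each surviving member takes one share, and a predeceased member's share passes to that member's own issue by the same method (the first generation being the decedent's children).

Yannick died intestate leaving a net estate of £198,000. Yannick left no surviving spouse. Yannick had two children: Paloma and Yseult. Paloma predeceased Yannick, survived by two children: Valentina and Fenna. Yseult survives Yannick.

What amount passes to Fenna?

The entire £198,000 passes to the descendants.
That amount (£198,000) is divided into 2 shares of £99,000: Yseult takes £99,000; Paloma's £99,000 share passes to Paloma's issue.
Paloma's share (£99,000) is divided into 2 shares of £49,500: Valentina and Fenna each take £49,500.

Fenna receives £49,500.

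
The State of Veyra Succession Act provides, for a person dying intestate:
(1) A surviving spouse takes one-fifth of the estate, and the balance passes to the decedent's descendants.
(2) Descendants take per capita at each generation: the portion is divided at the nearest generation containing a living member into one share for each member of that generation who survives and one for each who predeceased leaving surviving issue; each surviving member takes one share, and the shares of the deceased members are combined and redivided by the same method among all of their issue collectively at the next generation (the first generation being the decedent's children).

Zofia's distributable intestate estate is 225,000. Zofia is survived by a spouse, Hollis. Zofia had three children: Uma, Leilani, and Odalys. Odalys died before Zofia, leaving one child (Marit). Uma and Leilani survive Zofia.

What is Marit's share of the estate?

Marit receives 60,000.

Hollis takes one-fifth of 225,000 = 45,000. The remaining 180,000 passes to the descendants.
The descendants' portion (180,000) is divided at the children's generation into 3 shares of 60,000. Uma and Leilani each take 60,000. The remaining share for the deceased Odalys (60,000) is carried to the next generation.
That pool (60,000) passes entirely to Marit, the sole taker at the grandchildren's generation.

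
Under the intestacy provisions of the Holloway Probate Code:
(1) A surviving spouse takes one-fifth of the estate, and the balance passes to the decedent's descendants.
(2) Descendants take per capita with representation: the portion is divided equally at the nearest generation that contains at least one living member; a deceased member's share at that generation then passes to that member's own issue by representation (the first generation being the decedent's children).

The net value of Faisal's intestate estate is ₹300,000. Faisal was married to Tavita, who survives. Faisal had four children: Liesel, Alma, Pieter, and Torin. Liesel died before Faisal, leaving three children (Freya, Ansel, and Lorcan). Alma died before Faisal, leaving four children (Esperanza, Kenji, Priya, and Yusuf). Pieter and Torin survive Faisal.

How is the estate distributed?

Tavita: ₹60,000; Freya: ₹20,000; Ansel: ₹20,000; Lorcan: ₹20,000; Esperanza: ₹15,000; Kenji: ₹15,000; Priya: ₹15,000; Yusuf: ₹15,000; Pieter: ₹60,000; Torin: ₹60,000

Tavita takes one-fifth of ₹300,000 = ₹60,000. The remaining ₹240,000 passes to the descendants.
The descendants' portion (₹240,000) is divided into 4 shares of ₹60,000: Pieter and Torin each take ₹60,000; Liesel's ₹60,000 share passes to Liesel's issue; Alma's ₹60,000 share passes to Alma's issue.
Liesel's share (₹60,000) is divided into 3 shares of ₹20,000: Freya, Ansel, and Lorcan each take ₹20,000.
Alma's share (₹60,000) is divided into 4 shares of ₹15,000: Esperanza, Kenji, Priya, and Yusuf each take ₹15,000.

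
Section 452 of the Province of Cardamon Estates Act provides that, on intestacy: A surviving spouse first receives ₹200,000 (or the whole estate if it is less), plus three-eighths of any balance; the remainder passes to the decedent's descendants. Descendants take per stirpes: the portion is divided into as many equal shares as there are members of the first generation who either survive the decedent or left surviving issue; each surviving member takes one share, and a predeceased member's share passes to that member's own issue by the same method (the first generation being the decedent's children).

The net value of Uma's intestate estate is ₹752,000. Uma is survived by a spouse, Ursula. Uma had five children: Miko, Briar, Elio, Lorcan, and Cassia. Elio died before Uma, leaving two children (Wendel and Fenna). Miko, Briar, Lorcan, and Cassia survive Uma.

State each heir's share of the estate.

Ursula first takes ₹200,000, leaving a balance of ₹552,000. Ursula then takes three-eighths of the balance (₹207,000), for a total of ₹407,000. The remaining ₹345,000 passes to the descendants.
The descendants' portion (₹345,000) is divided into 5 shares of ₹69,000: Miko, Briar, Lorcan, and Cassia each take ₹69,000; Elio's ₹69,000 share passes to Elio's issue.
Elio's share (₹69,000) is divided into 2 shares of ₹34,500: Wendel and Fenna each take ₹34,500.

Ursula: ₹407,000; Miko: ₹69,000; Briar: ₹69,000; Wendel: ₹34,500; Fenna: ₹34,500; Lorcan: ₹69,000; Cassia: ₹69,000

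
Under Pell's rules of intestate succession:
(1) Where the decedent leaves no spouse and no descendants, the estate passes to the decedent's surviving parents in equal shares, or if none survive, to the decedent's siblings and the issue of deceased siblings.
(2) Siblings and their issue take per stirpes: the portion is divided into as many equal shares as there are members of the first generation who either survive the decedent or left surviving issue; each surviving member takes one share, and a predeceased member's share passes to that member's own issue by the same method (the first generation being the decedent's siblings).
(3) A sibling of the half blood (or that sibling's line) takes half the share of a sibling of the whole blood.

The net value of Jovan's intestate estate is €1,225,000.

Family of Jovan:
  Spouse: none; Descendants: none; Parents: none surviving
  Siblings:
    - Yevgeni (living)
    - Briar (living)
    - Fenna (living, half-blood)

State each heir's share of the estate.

Yevgeni: €490,000; Briar: €490,000; Fenna: €245,000

The entire €1,225,000 passes to the siblings and their issue.
Counting each half-blood sibling's line as half a unit, there are 5/2 units in €1,225,000, so one unit is €490,000. Whole-blood lines (Yevgeni and Briar) take €490,000 each; half-blood lines (Fenna) take €245,000 each.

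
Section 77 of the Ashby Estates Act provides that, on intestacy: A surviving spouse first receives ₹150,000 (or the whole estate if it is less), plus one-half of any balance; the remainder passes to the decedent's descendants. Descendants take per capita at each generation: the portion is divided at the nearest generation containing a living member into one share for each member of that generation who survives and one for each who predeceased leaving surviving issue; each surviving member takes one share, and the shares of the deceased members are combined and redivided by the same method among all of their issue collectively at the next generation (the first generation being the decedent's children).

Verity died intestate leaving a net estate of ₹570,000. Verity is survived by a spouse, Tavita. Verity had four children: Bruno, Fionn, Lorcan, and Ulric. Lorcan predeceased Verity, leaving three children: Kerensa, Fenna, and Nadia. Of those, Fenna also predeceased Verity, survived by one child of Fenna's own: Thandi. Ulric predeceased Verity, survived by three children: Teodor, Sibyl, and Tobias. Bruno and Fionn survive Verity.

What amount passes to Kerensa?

Kerensa receives ₹17,500.

Tavita first takes ₹150,000, leaving a balance of ₹420,000. Tavita then takes one-half of the balance (₹210,000), for a total of ₹360,000. The remaining ₹210,000 passes to the descendants.
The descendants' portion (₹210,000) is divided at the children's generation into 4 shares of ₹52,500. Bruno and Fionn each take ₹52,500. The 2 shares of the deceased (Lorcan and Ulric) are combined into a pool of ₹105,000.
That pool (₹105,000) is divided at the grandchildren's generation into 6 shares of ₹17,500. Kerensa, Nadia, Teodor, Sibyl, and Tobias each take ₹17,500. The remaining share for the deceased Fenna (₹17,500) is carried to the next generation.
That pool (₹17,500) passes entirely to Thandi, the sole taker at the great-grandchildren's generation.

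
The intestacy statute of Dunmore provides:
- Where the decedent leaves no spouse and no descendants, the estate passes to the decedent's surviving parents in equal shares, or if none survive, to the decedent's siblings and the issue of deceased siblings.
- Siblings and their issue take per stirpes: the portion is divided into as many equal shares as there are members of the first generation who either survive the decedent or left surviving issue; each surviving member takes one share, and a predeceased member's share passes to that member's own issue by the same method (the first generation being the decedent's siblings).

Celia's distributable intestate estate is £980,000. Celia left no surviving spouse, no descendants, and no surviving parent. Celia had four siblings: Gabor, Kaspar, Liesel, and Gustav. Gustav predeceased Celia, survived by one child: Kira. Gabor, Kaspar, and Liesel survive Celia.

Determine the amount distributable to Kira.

Kira receives £245,000.

The entire £980,000 passes to the siblings and their issue.
That amount (£980,000) is divided into 4 shares of £245,000: Gabor, Kaspar, and Liesel each take £245,000; Gustav's £245,000 share passes to Gustav's issue.
Gustav's share (£245,000) passes entirely to Kira.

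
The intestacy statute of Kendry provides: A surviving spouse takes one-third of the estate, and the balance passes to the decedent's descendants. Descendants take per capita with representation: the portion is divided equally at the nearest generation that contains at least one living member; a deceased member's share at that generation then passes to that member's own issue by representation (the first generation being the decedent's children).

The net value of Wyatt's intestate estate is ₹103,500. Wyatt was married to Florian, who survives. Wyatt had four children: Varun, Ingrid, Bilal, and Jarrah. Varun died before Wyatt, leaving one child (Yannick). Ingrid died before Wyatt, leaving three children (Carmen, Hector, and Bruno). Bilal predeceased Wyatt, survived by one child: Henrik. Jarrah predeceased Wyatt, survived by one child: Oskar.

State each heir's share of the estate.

Florian takes one-third of ₹103,500 = ₹34,500. The remaining ₹69,000 passes to the descendants.
No child survives, so the initial division is made at the grandchildren's generation.
The descendants' portion (₹69,000) is divided into 6 shares of ₹11,500: Yannick, Carmen, Hector, Bruno, Henrik, and Oskar each take ₹11,500.

Florian: ₹34,500; Yannick: ₹11,500; Carmen: ₹11,500; Hector: ₹11,500; Bruno: ₹11,500; Henrik: ₹11,500; Oskar: ₹11,500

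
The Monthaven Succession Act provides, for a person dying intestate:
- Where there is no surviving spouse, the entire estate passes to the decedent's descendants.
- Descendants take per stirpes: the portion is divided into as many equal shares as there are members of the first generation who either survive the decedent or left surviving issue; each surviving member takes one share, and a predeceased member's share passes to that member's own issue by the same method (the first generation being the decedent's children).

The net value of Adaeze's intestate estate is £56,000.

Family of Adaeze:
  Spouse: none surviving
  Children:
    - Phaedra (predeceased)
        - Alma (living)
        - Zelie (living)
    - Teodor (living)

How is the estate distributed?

The entire £56,000 passes to the descendants.
That amount (£56,000) is divided into 2 shares of £28,000: Teodor takes £28,000; Phaedra's £28,000 share passes to Phaedra's issue.
Phaedra's share (£28,000) is divided into 2 shares of £14,000: Alma and Zelie each take £14,000.

Alma: £14,000; Zelie: £14,000; Teodor: £28,000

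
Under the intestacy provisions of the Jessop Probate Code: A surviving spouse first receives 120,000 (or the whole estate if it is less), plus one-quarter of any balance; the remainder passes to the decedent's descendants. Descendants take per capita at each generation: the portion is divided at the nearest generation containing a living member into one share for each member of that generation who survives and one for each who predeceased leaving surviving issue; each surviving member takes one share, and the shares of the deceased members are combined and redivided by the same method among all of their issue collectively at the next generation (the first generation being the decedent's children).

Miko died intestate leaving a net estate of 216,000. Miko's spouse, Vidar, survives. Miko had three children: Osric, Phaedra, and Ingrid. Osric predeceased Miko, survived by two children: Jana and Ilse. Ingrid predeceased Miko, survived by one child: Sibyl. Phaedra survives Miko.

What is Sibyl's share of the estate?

Vidar first takes 120,000, leaving a balance of 96,000. Vidar then takes one-quarter of the balance (24,000), for a total of 144,000. The remaining 72,000 passes to the descendants.
The descendants' portion (72,000) is divided at the children's generation into 3 shares of 24,000. Phaedra takes 24,000. The 2 shares of the deceased (Osric and Ingrid) are combined into a pool of 48,000.
That pool (48,000) is divided at the grandchildren's generation equally among Jana, Ilse, and Sibyl: 16,000 each.

Sibyl receives 16,000.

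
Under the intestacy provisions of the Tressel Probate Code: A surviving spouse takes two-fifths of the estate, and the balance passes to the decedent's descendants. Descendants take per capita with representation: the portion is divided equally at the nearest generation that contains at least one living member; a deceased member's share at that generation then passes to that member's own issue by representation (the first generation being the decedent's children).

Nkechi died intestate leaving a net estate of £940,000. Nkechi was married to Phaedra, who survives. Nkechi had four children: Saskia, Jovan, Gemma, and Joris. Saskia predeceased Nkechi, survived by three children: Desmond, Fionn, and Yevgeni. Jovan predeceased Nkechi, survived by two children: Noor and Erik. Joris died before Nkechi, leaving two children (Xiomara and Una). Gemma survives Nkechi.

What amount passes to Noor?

Noor receives £70,500.

Phaedra takes two-fifths of £940,000 = £376,000. The remaining £564,000 passes to the descendants.
The descendants' portion (£564,000) is divided into 4 shares of £141,000: Gemma takes £141,000; Saskia's £141,000 share passes to Saskia's issue; Jovan's £141,000 share passes to Jovan's issue; Joris's £141,000 share passes to Joris's issue.
Saskia's share (£141,000) is divided into 3 shares of £47,000: Desmond, Fionn, and Yevgeni each take £47,000.
Jovan's share (£141,000) is divided into 2 shares of £70,500: Noor and Erik each take £70,500.
Joris's share (£141,000) is divided into 2 shares of £70,500: Xiomara and Una each take £70,500.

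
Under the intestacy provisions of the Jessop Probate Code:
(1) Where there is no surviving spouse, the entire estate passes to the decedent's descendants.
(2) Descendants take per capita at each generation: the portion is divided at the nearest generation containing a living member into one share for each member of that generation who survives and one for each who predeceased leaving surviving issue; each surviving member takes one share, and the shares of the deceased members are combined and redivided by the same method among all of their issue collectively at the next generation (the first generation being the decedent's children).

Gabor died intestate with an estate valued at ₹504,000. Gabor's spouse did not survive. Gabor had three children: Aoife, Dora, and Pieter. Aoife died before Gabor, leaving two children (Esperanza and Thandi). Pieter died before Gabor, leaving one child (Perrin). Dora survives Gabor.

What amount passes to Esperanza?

The entire ₹504,000 passes to the descendants.
That amount (₹504,000) is divided at the children's generation into 3 shares of ₹168,000. Dora takes ₹168,000. The 2 shares of the deceased (Aoife and Pieter) are combined into a pool of ₹336,000.
That pool (₹336,000) is divided at the grandchildren's generation equally among Esperanza, Thandi, and Perrin: ₹112,000 each.

Esperanza receives ₹112,000.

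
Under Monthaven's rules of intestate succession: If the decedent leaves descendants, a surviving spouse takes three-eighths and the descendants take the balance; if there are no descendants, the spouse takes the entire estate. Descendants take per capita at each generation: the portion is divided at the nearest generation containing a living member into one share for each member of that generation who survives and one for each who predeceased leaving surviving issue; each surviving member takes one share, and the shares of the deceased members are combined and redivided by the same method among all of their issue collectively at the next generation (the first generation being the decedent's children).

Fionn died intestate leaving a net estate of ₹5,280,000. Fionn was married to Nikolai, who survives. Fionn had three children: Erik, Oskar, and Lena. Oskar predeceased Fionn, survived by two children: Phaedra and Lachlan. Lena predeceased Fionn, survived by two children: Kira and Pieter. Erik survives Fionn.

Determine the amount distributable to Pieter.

Nikolai takes three-eighths of ₹5,280,000 = ₹1,980,000. The remaining ₹3,300,000 passes to the descendants.
The descendants' portion (₹3,300,000) is divided at the children's generation into 3 shares of ₹1,100,000. Erik takes ₹1,100,000. The 2 shares of the deceased (Oskar and Lena) are combined into a pool of ₹2,200,000.
That pool (₹2,200,000) is divided at the grandchildren's generation equally among Phaedra, Lachlan, Kira, and Pieter: ₹550,000 each.

Pieter receives ₹550,000.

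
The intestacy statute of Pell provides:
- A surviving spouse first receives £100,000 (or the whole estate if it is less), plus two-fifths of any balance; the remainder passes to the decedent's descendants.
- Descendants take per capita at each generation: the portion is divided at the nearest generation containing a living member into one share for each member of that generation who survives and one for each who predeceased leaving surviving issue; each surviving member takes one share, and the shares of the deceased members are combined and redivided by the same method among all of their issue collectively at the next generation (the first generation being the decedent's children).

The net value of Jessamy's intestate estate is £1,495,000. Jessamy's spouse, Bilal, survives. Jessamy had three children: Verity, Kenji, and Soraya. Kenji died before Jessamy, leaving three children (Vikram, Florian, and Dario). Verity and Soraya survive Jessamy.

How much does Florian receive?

Florian receives £93,000.

Bilal first takes £100,000, leaving a balance of £1,395,000. Bilal then takes two-fifths of the balance (£558,000), for a total of £658,000. The remaining £837,000 passes to the descendants.
The descendants' portion (£837,000) is divided at the children's generation into 3 shares of £279,000. Verity and Soraya each take £279,000. The remaining share for the deceased Kenji (£279,000) is carried to the next generation.
That pool (£279,000) is divided at the grandchildren's generation equally among Vikram, Florian, and Dario: £93,000 each.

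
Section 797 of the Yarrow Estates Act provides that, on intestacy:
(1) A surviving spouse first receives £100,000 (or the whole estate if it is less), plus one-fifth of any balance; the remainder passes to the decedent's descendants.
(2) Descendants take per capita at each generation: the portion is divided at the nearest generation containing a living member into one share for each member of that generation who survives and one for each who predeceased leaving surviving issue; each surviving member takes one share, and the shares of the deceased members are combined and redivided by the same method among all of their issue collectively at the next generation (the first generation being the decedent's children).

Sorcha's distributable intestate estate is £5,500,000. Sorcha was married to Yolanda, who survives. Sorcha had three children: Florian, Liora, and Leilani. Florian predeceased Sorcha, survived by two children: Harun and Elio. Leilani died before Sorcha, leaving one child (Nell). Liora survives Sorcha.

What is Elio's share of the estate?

Yolanda first takes £100,000, leaving a balance of £5,400,000. Yolanda then takes one-fifth of the balance (£1,080,000), for a total of £1,180,000. The remaining £4,320,000 passes to the descendants.
The descendants' portion (£4,320,000) is divided at the children's generation into 3 shares of £1,440,000. Liora takes £1,440,000. The 2 shares of the deceased (Florian and Leilani) are combined into a pool of £2,880,000.
That pool (£2,880,000) is divided at the grandchildren's generation equally among Harun, Elio, and Nell: £960,000 each.

Elio receives £960,000.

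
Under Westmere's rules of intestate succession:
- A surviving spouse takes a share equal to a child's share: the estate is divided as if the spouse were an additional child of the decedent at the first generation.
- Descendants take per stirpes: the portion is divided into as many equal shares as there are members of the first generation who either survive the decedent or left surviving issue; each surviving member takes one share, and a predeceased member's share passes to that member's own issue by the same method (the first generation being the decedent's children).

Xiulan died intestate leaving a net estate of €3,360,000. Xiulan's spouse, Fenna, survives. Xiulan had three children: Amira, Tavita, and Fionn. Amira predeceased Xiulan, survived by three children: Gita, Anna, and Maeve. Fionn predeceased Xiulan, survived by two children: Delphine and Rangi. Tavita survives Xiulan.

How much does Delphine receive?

The spouse counts as an additional share at the children's level, so there are 4 primary shares of €840,000. Fenna takes one such share (€840,000).
The children's combined portion (€2,520,000) is divided into 3 shares of €840,000: Tavita takes €840,000; Amira's €840,000 share passes to Amira's issue; Fionn's €840,000 share passes to Fionn's issue.
Amira's share (€840,000) is divided into 3 shares of €280,000: Gita, Anna, and Maeve each take €280,000.
Fionn's share (€840,000) is divided into 2 shares of €420,000: Delphine and Rangi each take €420,000.

Delphine receives €420,000.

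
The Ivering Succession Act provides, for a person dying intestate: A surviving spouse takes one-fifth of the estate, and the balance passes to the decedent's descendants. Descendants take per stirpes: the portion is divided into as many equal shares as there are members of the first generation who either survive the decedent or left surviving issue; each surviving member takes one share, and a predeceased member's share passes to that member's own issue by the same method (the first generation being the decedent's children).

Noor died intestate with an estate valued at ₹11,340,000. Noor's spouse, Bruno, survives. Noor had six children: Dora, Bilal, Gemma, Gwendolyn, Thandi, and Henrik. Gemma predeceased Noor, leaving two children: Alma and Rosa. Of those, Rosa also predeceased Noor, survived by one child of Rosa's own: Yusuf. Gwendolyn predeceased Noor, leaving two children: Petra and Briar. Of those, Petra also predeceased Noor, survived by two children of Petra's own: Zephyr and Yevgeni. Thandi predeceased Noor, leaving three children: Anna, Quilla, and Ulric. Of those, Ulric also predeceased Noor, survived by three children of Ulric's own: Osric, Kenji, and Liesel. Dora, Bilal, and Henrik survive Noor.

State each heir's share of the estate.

Bruno: ₹2,268,000; Dora: ₹1,512,000; Bilal: ₹1,512,000; Alma: ₹756,000; Yusuf: ₹756,000; Zephyr: ₹378,000; Yevgeni: ₹378,000; Briar: ₹756,000; Anna: ₹504,000; Quilla: ₹504,000; Osric: ₹168,000; Kenji: ₹168,000; Liesel: ₹168,000; Henrik: ₹1,512,000

Bruno takes one-fifth of ₹11,340,000 = ₹2,268,000. The remaining ₹9,072,000 passes to the descendants.
The descendants' portion (₹9,072,000) is divided into 6 shares of ₹1,512,000: Dora, Bilal, and Henrik each take ₹1,512,000; Gemma's ₹1,512,000 share passes to Gemma's issue; Gwendolyn's ₹1,512,000 share passes to Gwendolyn's issue; Thandi's ₹1,512,000 share passes to Thandi's issue.
Gemma's share (₹1,512,000) is divided into 2 shares of ₹756,000: Alma takes ₹756,000; Rosa's ₹756,000 share passes to Rosa's issue.
Rosa's share (₹756,000) passes entirely to Yusuf.
Gwendolyn's share (₹1,512,000) is divided into 2 shares of ₹756,000: Briar takes ₹756,000; Petra's ₹756,000 share passes to Petra's issue.
Petra's share (₹756,000) is divided into 2 shares of ₹378,000: Zephyr and Yevgeni each take ₹378,000.
Thandi's share (₹1,512,000) is divided into 3 shares of ₹504,000: Anna and Quilla each take ₹504,000; Ulric's ₹504,000 share passes to Ulric's issue.
Ulric's share (₹504,000) is divided into 3 shares of ₹168,000: Osric, Kenji, and Liesel each take ₹168,000.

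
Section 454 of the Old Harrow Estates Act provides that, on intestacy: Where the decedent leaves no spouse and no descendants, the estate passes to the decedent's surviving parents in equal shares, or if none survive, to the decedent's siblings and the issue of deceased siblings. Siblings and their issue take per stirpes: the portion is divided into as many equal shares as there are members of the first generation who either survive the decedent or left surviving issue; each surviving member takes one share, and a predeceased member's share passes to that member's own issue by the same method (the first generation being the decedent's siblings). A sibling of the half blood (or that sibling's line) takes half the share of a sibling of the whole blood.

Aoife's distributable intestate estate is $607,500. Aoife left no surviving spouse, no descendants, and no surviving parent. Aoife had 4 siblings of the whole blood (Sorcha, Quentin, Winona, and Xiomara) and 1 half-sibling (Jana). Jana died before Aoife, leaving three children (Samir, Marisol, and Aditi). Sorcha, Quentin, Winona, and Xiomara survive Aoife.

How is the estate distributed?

Sorcha: $135,000; Quentin: $135,000; Winona: $135,000; Samir: $22,500; Marisol: $22,500; Aditi: $22,500; Xiomara: $135,000

The entire $607,500 passes to the siblings and their issue.
Counting each half-blood sibling's line as half a unit, there are 9/2 units in $607,500, so one unit is $135,000. Whole-blood lines (Sorcha, Quentin, Winona, and Xiomara) take $135,000 each; half-blood lines (Jana) take $67,500 each.
Jana's share ($67,500) is divided into 3 shares of $22,500: Samir, Marisol, and Aditi each take $22,500.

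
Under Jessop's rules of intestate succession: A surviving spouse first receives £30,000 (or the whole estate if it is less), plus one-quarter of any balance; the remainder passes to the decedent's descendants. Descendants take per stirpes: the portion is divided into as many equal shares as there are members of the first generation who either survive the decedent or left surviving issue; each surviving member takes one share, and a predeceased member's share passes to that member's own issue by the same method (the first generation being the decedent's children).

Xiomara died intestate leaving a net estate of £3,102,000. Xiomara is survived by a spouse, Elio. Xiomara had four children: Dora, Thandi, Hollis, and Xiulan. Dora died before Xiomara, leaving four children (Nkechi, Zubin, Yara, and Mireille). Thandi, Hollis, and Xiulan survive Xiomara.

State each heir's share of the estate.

Elio first takes £30,000, leaving a balance of £3,072,000. Elio then takes one-quarter of the balance (£768,000), for a total of £798,000. The remaining £2,304,000 passes to the descendants.
The descendants' portion (£2,304,000) is divided into 4 shares of £576,000: Thandi, Hollis, and Xiulan each take £576,000; Dora's £576,000 share passes to Dora's issue.
Dora's share (£576,000) is divided into 4 shares of £144,000: Nkechi, Zubin, Yara, and Mireille each take £144,000.

Elio: £798,000; Nkechi: £144,000; Zubin: £144,000; Yara: £144,000; Mireille: £144,000; Thandi: £576,000; Hollis: £576,000; Xiulan: £576,000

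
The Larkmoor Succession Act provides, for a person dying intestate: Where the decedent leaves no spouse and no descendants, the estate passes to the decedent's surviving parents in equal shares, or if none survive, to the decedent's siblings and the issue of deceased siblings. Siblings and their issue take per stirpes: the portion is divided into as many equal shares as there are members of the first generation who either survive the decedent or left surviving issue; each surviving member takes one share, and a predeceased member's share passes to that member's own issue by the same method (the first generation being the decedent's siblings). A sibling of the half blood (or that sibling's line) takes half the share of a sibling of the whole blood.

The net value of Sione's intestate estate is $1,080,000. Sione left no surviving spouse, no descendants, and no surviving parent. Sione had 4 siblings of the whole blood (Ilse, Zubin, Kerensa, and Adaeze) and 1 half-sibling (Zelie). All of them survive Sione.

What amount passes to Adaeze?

The entire $1,080,000 passes to the siblings and their issue.
Counting each half-blood sibling's line as half a unit, there are 9/2 units in $1,080,000, so one unit is $240,000. Whole-blood lines (Ilse, Zubin, Kerensa, and Adaeze) take $240,000 each; half-blood lines (Zelie) take $120,000 each.

Adaeze receives $240,000.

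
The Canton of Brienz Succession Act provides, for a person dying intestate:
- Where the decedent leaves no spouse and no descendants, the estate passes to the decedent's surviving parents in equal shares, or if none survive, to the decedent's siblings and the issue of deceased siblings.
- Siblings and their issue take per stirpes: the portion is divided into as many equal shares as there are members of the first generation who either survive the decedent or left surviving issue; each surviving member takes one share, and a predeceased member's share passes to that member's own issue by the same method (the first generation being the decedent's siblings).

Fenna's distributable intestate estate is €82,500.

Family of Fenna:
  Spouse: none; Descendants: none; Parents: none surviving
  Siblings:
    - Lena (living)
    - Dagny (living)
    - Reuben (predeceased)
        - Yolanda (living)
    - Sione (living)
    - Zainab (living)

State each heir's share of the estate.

Lena: €16,500; Dagny: €16,500; Yolanda: €16,500; Sione: €16,500; Zainab: €16,500

The entire €82,500 passes to the siblings and their issue.
That amount (€82,500) is divided into 5 shares of €16,500: Lena, Dagny, Sione, and Zainab each take €16,500; Reuben's €16,500 share passes to Reuben's issue.
Reuben's share (€16,500) passes entirely to Yolanda.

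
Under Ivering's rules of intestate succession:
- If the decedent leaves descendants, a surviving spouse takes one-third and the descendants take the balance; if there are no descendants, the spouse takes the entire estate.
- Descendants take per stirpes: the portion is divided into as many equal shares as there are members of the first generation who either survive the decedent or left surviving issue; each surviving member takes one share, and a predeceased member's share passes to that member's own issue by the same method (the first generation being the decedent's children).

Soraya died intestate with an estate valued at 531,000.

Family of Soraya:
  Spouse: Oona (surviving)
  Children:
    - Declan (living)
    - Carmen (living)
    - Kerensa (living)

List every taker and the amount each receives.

Oona takes one-third of 531,000 = 177,000. The remaining 354,000 passes to the descendants.
The descendants' portion (354,000) is divided into 3 shares of 118,000: Declan, Carmen, and Kerensa each take 118,000.

Oona: 177,000; Declan: 118,000; Carmen: 118,000; Kerensa: 118,000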